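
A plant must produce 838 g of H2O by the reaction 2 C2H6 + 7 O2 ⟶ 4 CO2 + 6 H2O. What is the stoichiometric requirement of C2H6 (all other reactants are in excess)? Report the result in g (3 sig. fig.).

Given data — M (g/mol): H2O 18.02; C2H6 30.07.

n(H2O) = 838 / 18.02 = 46.50 mol
n(C2H6) = (2/6) × 46.50 = 15.50 mol
mass = 15.50 × 30.07 = 466.1 g

466 g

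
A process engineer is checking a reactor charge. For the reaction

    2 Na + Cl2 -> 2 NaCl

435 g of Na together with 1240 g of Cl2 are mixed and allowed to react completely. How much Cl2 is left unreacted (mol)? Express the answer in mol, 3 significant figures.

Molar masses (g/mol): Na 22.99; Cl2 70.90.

n(Na) = 435.0 / 22.99 = 18.92 mol
n(Cl2) = 1240 / 70.90 = 17.49 mol
n/ν for Na = 18.92/2 = 9.460
n/ν for Cl2 = 17.49/1 = 17.49
Smallest n/ν is Na → limiting reagent.
Cl2 consumed = (1/2) × 18.92 = 9.460 mol
Cl2 remaining = 17.49 − 9.460 = 8.030 mol

8.03 mol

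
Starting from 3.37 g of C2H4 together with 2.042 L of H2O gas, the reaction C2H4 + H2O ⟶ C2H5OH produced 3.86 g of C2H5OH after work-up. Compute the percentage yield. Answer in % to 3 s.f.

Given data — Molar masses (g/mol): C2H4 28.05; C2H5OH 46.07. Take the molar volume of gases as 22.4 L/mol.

91.9 %

n(C2H4) = 3.370 / 28.05 = 0.1201 mol
n(H2O) = 2.042 / 22.4 = 0.09116 mol
n/ν for C2H4 = 0.1201/1 = 0.1201
n/ν for H2O = 0.09116/1 = 0.09116
Smallest n/ν is H2O → limiting reagent.
theoretical n(C2H5OH) = (1/1) × 0.09116 = 0.09116 mol → 4.200 g
% yield = 3.86 / 4.200 × 100 = 91.90 %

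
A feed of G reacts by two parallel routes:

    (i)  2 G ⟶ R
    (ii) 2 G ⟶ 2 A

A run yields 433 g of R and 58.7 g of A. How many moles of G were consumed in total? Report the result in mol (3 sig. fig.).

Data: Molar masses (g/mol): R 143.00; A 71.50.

n(R) = 433 / 143.00 = 3.028 mol
n(A) = 58.7 / 71.50 = 0.8210 mol
n(G) via (i) = (2/1)×3.028 = 6.056 mol
n(G) via (ii) = (2/2)×0.8210 = 0.8210 mol
total n(G) = 6.056 + 0.8210 = 6.877 mol

6.88 mol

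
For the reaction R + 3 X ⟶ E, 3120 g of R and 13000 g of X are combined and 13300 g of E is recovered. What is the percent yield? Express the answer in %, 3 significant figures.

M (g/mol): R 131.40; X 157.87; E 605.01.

n(R) = 3120 / 131.40 = 23.74 mol
n(X) = 13000 / 157.87 = 82.35 mol
n/ν → R: 23.74, X: 27.45; R is limiting.
theoretical n(E) = (1/1) × 23.74 = 23.74 mol → 14360 g
% yield = 13300 / 14360 × 100 = 92.62 %

92.6 %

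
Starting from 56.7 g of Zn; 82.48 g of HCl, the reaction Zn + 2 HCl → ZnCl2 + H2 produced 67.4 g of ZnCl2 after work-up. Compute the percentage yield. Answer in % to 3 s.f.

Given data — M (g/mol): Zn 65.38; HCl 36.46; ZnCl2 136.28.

n(Zn) = 56.70 / 65.38 = 0.8672 mol
n(HCl) = 82.48 / 36.46 = 2.262 mol
n/ν → Zn: 0.8672, HCl: 1.131; Zn is limiting.
theoretical n(ZnCl2) = (1/1) × 0.8672 = 0.8672 mol → 118.2 g
% yield = 67.4 / 118.2 × 100 = 57.02 %

57.0 %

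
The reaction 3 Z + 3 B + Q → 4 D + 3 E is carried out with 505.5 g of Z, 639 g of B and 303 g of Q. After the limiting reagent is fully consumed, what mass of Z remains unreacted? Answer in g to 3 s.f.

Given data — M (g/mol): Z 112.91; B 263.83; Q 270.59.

n(Z) = 505.5 / 112.91 = 4.477 mol
n(B) = 639.0 / 263.83 = 2.422 mol
n(Q) = 303.0 / 270.59 = 1.120 mol
n/ν → Z: 1.492, B: 0.8073, Q: 1.120; B is limiting.
Z consumed = (3/3) × 2.422 = 2.422 mol
Z remaining = 4.477 − 2.422 = 2.055 mol
mass = 2.055 × 112.91 = 232.0 g

232 g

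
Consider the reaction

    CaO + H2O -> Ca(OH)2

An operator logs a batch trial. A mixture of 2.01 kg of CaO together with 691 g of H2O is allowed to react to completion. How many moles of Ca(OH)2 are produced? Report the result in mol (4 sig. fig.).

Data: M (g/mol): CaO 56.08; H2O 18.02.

35.84 mol

n(CaO) = 2.010×1000 / 56.08 = 35.84 mol
n(H2O) = 691.0 / 18.02 = 38.35 mol
n/ν for CaO = 35.84/1 = 35.84
n/ν for H2O = 38.35/1 = 38.35
Smallest n/ν is CaO → limiting reagent.
n(Ca(OH)2) = (1/1) × 35.84 = 35.84 mol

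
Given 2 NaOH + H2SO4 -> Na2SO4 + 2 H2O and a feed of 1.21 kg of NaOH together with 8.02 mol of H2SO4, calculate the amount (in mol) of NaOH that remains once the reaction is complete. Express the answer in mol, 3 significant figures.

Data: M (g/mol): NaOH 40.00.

14.2 mol

n(NaOH) = 1.210×1000 / 40.00 = 30.25 mol
n(H2SO4) = 8.020 mol
n/ν for NaOH = 30.25/2 = 15.13
n/ν for H2SO4 = 8.020/1 = 8.020
Smallest n/ν is H2SO4 → limiting reagent.
NaOH consumed = (2/1) × 8.020 = 16.04 mol
NaOH remaining = 30.25 − 16.04 = 14.21 mol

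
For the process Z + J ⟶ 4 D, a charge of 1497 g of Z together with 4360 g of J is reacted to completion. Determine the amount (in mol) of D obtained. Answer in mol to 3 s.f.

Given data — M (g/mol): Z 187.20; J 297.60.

n(Z) = 1497 / 187.20 = 7.997 mol
n(J) = 4360 / 297.60 = 14.65 mol
n/ν for Z = 7.997/1 = 7.997
n/ν for J = 14.65/1 = 14.65
Smallest n/ν is Z → limiting reagent.
n(D) = (4/1) × 7.997 = 31.99 mol

32.0 mol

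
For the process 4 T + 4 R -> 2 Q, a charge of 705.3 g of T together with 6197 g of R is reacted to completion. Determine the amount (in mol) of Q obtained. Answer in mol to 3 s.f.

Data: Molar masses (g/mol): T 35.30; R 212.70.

n(T) = 705.3 / 35.30 = 19.98 mol
n(R) = 6197 / 212.70 = 29.13 mol
n/ν for T = 19.98/4 = 4.995
n/ν for R = 29.13/4 = 7.283
Smallest n/ν is T → limiting reagent.
n(Q) = (2/4) × 19.98 = 9.990 mol

9.99 mol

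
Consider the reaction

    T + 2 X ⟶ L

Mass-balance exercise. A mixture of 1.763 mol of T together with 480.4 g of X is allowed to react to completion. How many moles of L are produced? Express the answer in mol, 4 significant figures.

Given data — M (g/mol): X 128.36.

n(T) = 1.763 mol
n(X) = 480.4 / 128.36 = 3.743 mol
n/ν for T = 1.763/1 = 1.763
n/ν for X = 3.743/2 = 1.872
Smallest n/ν is T → limiting reagent.
n(L) = (1/1) × 1.763 = 1.763 mol

1.763 mol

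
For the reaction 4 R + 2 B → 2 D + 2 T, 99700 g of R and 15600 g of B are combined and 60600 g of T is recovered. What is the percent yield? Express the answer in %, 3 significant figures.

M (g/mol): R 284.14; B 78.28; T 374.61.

92.2 %

n(R) = 99700 / 284.14 = 350.9 mol
n(B) = 15600 / 78.28 = 199.3 mol
n/ν for R = 350.9/4 = 87.73
n/ν for B = 199.3/2 = 99.65
Smallest n/ν is R → limiting reagent.
theoretical n(T) = (2/4) × 350.9 = 175.5 mol → 65740 g
% yield = 60600 / 65740 × 100 = 92.18 %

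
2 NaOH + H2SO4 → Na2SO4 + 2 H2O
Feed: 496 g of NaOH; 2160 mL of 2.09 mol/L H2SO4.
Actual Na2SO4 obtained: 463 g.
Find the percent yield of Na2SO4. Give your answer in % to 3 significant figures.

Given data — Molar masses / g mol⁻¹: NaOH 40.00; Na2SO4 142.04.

72.2 %

n(NaOH) = 496.0 / 40.00 = 12.40 mol
n(H2SO4) = 2.09 × 2160/1000 = 4.514 mol
n/ν for NaOH = 12.40/2 = 6.200
n/ν for H2SO4 = 4.514/1 = 4.514
Smallest n/ν is H2SO4 → limiting reagent.
theoretical n(Na2SO4) = (1/1) × 4.514 = 4.514 mol → 641.2 g
% yield = 463 / 641.2 × 100 = 72.21 %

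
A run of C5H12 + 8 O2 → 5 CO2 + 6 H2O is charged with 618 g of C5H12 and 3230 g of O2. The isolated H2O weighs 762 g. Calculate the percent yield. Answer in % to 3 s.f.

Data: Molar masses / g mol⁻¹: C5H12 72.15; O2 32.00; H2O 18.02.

n(C5H12) = 618.0 / 72.15 = 8.565 mol
n(O2) = 3230 / 32.00 = 100.9 mol
n/ν for C5H12 = 8.565/1 = 8.565
n/ν for O2 = 100.9/8 = 12.61
Smallest n/ν is C5H12 → limiting reagent.
theoretical n(H2O) = (6/1) × 8.565 = 51.39 mol → 926.0 g
% yield = 762 / 926.0 × 100 = 82.29 %

82.3 %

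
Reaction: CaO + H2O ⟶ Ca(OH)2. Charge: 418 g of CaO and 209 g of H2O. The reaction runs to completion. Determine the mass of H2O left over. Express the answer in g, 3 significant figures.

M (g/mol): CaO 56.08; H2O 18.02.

n(CaO) = 418.0 / 56.08 = 7.454 mol
n(H2O) = 209.0 / 18.02 = 11.60 mol
n/ν for CaO = 7.454/1 = 7.454
n/ν for H2O = 11.60/1 = 11.60
Smallest n/ν is CaO → limiting reagent.
H2O consumed = (1/1) × 7.454 = 7.454 mol
H2O remaining = 11.60 − 7.454 = 4.146 mol
mass = 4.146 × 18.02 = 74.71 g

74.7 g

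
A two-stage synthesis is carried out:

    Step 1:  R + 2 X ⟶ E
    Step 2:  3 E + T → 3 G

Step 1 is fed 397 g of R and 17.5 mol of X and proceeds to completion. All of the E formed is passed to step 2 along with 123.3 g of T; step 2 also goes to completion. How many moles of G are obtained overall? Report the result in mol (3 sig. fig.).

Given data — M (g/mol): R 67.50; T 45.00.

5.88 mol

Step 1:
n(R) = 397.0 / 67.50 = 5.881 mol
n(X) = 17.50 mol
n/ν for R = 5.881/1 = 5.881
n/ν for X = 17.50/2 = 8.750
Smallest n/ν is R → limiting reagent.
n(E) produced = (1/1) × 5.881 = 5.881 mol
Step 2:
n(E) available = 5.881 mol
n(T) = 123.3 / 45.00 = 2.740 mol
n/ν for E = 5.881/3 = 1.960
n/ν for T = 2.740/1 = 2.740
Smallest n/ν is E → limiting reagent.
n(G) = (3/3) × 5.881 = 5.881 mol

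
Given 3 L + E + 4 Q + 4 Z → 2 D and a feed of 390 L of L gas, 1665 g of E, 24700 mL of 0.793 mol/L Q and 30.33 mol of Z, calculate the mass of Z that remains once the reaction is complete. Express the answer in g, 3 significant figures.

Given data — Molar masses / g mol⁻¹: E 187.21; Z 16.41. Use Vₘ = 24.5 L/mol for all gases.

n(L) = 390.0 / 24.5 = 15.92 mol
n(E) = 1665 / 187.21 = 8.894 mol
n(Q) = 0.793 × 24700/1000 = 19.59 mol
n(Z) = 30.33 mol
n/ν for L = 15.92/3 = 5.307
n/ν for E = 8.894/1 = 8.894
n/ν for Q = 19.59/4 = 4.898
n/ν for Z = 30.33/4 = 7.583
Smallest n/ν is Q → limiting reagent.
Z consumed = (4/4) × 19.59 = 19.59 mol
Z remaining = 30.33 − 19.59 = 10.74 mol
mass = 10.74 × 16.41 = 176.2 g

176 g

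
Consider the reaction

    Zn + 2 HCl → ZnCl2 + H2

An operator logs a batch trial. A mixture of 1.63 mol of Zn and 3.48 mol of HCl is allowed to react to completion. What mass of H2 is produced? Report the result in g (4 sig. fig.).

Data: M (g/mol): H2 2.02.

3.293 g

n(Zn) = 1.630 mol
n(HCl) = 3.480 mol
n/ν for Zn = 1.630/1 = 1.630
n/ν for HCl = 3.480/2 = 1.740
Smallest n/ν is Zn → limiting reagent.
n(H2) = (1/1) × 1.630 = 1.630 mol
mass = 1.630 × 2.02 = 3.293 g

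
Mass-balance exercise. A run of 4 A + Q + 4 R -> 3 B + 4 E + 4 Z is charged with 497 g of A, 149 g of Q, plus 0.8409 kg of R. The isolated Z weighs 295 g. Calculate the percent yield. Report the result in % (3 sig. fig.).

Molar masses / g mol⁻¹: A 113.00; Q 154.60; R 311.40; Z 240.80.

n(A) = 497.0 / 113.00 = 4.398 mol
n(Q) = 149.0 / 154.60 = 0.9638 mol
n(R) = 0.8409×1000 / 311.40 = 2.700 mol
n/ν for A = 4.398/4 = 1.100
n/ν for Q = 0.9638/1 = 0.9638
n/ν for R = 2.700/4 = 0.6750
Smallest n/ν is R → limiting reagent.
theoretical n(Z) = (4/4) × 2.700 = 2.700 mol → 650.2 g
% yield = 295 / 650.2 × 100 = 45.37 %

45.4 %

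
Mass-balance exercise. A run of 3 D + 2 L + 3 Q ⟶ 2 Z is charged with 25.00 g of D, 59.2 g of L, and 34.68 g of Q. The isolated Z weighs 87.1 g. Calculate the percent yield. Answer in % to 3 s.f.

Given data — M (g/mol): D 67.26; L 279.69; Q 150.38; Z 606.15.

n(D) = 25.00 / 67.26 = 0.3717 mol
n(L) = 59.20 / 279.69 = 0.2117 mol
n(Q) = 34.68 / 150.38 = 0.2306 mol
n/ν for D = 0.3717/3 = 0.1239
n/ν for L = 0.2117/2 = 0.1059
n/ν for Q = 0.2306/3 = 0.07687
Smallest n/ν is Q → limiting reagent.
theoretical n(Z) = (2/3) × 0.2306 = 0.1537 mol → 93.17 g
% yield = 87.1 / 93.17 × 100 = 93.49 %

93.5 %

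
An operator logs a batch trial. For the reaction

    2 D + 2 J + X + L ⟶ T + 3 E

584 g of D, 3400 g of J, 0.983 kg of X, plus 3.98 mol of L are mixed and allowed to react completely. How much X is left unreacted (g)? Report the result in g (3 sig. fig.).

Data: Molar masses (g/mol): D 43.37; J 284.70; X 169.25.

n(D) = 584.0 / 43.37 = 13.47 mol
n(J) = 3400 / 284.70 = 11.94 mol
n(X) = 0.9830×1000 / 169.25 = 5.808 mol
n(L) = 3.980 mol
n/ν for D = 13.47/2 = 6.735
n/ν for J = 11.94/2 = 5.970
n/ν for X = 5.808/1 = 5.808
n/ν for L = 3.980/1 = 3.980
Smallest n/ν is L → limiting reagent.
X consumed = (1/1) × 3.980 = 3.980 mol
X remaining = 5.808 − 3.980 = 1.828 mol
mass = 1.828 × 169.25 = 309.4 g

309 g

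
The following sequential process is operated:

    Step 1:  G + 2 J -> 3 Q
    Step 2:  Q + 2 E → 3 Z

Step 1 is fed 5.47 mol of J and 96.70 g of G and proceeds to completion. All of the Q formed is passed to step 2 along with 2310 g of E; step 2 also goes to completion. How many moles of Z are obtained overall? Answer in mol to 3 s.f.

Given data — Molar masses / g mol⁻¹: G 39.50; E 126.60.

22.0 mol

Step 1:
n(J) = 5.470 mol
n(G) = 96.70 / 39.50 = 2.448 mol
n/ν for J = 5.470/2 = 2.735
n/ν for G = 2.448/1 = 2.448
Smallest n/ν is G → limiting reagent.
n(Q) produced = (3/1) × 2.448 = 7.344 mol
Step 2:
n(Q) available = 7.344 mol
n(E) = 2310 / 126.60 = 18.25 mol
n/ν for Q = 7.344/1 = 7.344
n/ν for E = 18.25/2 = 9.125
Smallest n/ν is Q → limiting reagent.
n(Z) = (3/1) × 7.344 = 22.03 mol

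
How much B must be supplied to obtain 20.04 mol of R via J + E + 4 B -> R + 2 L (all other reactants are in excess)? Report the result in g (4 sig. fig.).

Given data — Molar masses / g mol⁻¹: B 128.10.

10270 g

n(R) = 20.04 mol
n(B) = (4/1) × 20.04 = 80.16 mol
mass = 80.16 × 128.10 = 10270 g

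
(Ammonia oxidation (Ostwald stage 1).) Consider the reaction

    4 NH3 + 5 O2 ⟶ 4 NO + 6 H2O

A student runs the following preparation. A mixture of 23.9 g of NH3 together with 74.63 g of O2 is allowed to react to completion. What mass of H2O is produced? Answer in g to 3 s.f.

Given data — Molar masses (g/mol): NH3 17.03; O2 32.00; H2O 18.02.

37.9 g

n(NH3) = 23.90 / 17.03 = 1.403 mol
n(O2) = 74.63 / 32.00 = 2.332 mol
n/ν → NH3: 0.3508, O2: 0.4664; NH3 is limiting.
n(H2O) = (6/4) × 1.403 = 2.105 mol
mass = 2.105 × 18.02 = 37.93 g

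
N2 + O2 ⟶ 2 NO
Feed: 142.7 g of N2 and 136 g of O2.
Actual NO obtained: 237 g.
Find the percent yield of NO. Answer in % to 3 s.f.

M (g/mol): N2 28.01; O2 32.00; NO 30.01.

n(N2) = 142.7 / 28.01 = 5.095 mol
n(O2) = 136.0 / 32.00 = 4.250 mol
n/ν for N2 = 5.095/1 = 5.095
n/ν for O2 = 4.250/1 = 4.250
Smallest n/ν is O2 → limiting reagent.
theoretical n(NO) = (2/1) × 4.250 = 8.500 mol → 255.1 g
% yield = 237 / 255.1 × 100 = 92.90 %

92.9 %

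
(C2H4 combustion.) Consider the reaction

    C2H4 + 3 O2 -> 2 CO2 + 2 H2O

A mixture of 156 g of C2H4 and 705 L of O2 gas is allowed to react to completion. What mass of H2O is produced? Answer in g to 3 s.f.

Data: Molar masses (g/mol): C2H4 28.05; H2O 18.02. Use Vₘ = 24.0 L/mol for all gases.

200 g

n(C2H4) = 156.0 / 28.05 = 5.561 mol
n(O2) = 705.0 / 24.0 = 29.38 mol
n/ν → C2H4: 5.561, O2: 9.793; C2H4 is limiting.
n(H2O) = (2/1) × 5.561 = 11.12 mol
mass = 11.12 × 18.02 = 200.4 g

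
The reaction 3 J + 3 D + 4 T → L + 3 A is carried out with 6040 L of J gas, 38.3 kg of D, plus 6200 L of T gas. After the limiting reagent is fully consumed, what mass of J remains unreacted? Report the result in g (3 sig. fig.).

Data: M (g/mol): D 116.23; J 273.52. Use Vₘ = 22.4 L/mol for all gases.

17000 g

n(J) = 6040 / 22.4 = 269.6 mol
n(D) = 38.30×1000 / 116.23 = 329.5 mol
n(T) = 6200 / 22.4 = 276.8 mol
n/ν → J: 89.87, D: 109.8, T: 69.20; T is limiting.
J consumed = (3/4) × 276.8 = 207.6 mol
J remaining = 269.6 − 207.6 = 62.00 mol
mass = 62.00 × 273.52 = 16960 g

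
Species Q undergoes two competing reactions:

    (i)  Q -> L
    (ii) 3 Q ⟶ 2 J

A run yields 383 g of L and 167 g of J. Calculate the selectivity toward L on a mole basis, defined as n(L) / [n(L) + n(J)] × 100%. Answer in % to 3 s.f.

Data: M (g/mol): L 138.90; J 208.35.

77.5 %

n(L) = 383 / 138.90 = 2.757 mol
n(J) = 167 / 208.35 = 0.8015 mol
selectivity = 2.757/(2.757+0.8015) × 100 = 77.48 %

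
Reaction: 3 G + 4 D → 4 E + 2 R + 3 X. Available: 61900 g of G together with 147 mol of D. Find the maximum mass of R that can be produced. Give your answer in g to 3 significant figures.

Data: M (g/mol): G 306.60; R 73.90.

n(G) = 61900 / 306.60 = 201.9 mol
n(D) = 147.0 mol
n/ν for G = 201.9/3 = 67.30
n/ν for D = 147.0/4 = 36.75
Smallest n/ν is D → limiting reagent.
n(R) = (2/4) × 147.0 = 73.50 mol
mass = 73.50 × 73.90 = 5432 g

5430 g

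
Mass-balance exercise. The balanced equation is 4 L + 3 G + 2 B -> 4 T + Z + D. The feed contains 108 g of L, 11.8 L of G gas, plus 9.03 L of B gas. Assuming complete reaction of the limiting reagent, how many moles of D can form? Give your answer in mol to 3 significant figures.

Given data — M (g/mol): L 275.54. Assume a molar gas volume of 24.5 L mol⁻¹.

n(L) = 108.0 / 275.54 = 0.3920 mol
n(G) = 11.80 / 24.5 = 0.4816 mol
n(B) = 9.030 / 24.5 = 0.3686 mol
n/ν → L: 0.09800, G: 0.1605, B: 0.1843; L is limiting.
n(D) = (1/4) × 0.3920 = 0.09800 mol

0.0980 mol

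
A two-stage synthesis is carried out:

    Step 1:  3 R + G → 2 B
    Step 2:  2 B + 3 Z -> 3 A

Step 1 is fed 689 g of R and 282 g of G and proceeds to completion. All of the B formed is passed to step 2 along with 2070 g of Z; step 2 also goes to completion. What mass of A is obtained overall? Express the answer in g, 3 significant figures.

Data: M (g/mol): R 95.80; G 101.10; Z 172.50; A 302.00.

2170 g

Step 1:
n(R) = 689.0 / 95.80 = 7.192 mol
n(G) = 282.0 / 101.10 = 2.789 mol
n/ν for R = 7.192/3 = 2.397
n/ν for G = 2.789/1 = 2.789
Smallest n/ν is R → limiting reagent.
n(B) produced = (2/3) × 7.192 = 4.795 mol
Step 2:
n(B) available = 4.795 mol
n(Z) = 2070 / 172.50 = 12.00 mol
n/ν for B = 4.795/2 = 2.398
n/ν for Z = 12.00/3 = 4.000
Smallest n/ν is B → limiting reagent.
n(A) = (3/2) × 4.795 = 7.193 mol
mass = 7.193 × 302.00 = 2172 g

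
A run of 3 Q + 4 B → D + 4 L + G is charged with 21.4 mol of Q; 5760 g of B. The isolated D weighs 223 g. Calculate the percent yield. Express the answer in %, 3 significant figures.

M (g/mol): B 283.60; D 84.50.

n(Q) = 21.40 mol
n(B) = 5760 / 283.60 = 20.31 mol
n/ν → Q: 7.133, B: 5.078; B is limiting.
theoretical n(D) = (1/4) × 20.31 = 5.078 mol → 429.1 g
% yield = 223 / 429.1 × 100 = 51.97 %

52.0 %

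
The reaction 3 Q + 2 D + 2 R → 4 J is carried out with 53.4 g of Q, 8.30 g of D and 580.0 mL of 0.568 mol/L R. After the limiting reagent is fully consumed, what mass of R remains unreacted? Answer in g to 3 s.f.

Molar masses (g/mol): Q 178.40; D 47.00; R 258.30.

39.5 g

n(Q) = 53.40 / 178.40 = 0.2993 mol
n(D) = 8.300 / 47.00 = 0.1766 mol
n(R) = 0.568 × 580.0/1000 = 0.3294 mol
n/ν for Q = 0.2993/3 = 0.09977
n/ν for D = 0.1766/2 = 0.08830
n/ν for R = 0.3294/2 = 0.1647
Smallest n/ν is D → limiting reagent.
R consumed = (2/2) × 0.1766 = 0.1766 mol
R remaining = 0.3294 − 0.1766 = 0.1528 mol
mass = 0.1528 × 258.30 = 39.47 g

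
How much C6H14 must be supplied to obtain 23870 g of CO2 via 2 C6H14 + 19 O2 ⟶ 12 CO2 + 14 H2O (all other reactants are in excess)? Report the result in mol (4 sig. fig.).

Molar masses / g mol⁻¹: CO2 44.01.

90.40 mol

n(CO2) = 23870 / 44.01 = 542.4 mol
n(C6H14) = (2/12) × 542.4 = 90.40 mol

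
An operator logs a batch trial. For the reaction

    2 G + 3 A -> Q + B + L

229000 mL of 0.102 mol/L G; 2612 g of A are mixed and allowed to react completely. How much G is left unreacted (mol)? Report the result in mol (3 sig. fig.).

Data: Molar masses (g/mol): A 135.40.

10.5 mol

n(G) = 0.102 × 229000/1000 = 23.36 mol
n(A) = 2612 / 135.40 = 19.29 mol
n/ν for G = 23.36/2 = 11.68
n/ν for A = 19.29/3 = 6.430
Smallest n/ν is A → limiting reagent.
G consumed = (2/3) × 19.29 = 12.86 mol
G remaining = 23.36 − 12.86 = 10.50 mol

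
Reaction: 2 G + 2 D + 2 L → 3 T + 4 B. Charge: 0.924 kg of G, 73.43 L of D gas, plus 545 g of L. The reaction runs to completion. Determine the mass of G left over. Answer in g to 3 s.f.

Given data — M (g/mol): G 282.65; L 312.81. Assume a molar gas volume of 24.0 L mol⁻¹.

432 g

n(G) = 0.9240×1000 / 282.65 = 3.269 mol
n(D) = 73.43 / 24.0 = 3.060 mol
n(L) = 545.0 / 312.81 = 1.742 mol
n/ν for G = 3.269/2 = 1.635
n/ν for D = 3.060/2 = 1.530
n/ν for L = 1.742/2 = 0.8710
Smallest n/ν is L → limiting reagent.
G consumed = (2/2) × 1.742 = 1.742 mol
G remaining = 3.269 − 1.742 = 1.527 mol
mass = 1.527 × 282.65 = 431.6 g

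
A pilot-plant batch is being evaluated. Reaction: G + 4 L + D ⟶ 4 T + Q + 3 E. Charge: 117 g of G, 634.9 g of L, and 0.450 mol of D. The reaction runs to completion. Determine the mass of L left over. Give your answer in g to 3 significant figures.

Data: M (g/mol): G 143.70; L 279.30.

132 g

n(G) = 117.0 / 143.70 = 0.8142 mol
n(L) = 634.9 / 279.30 = 2.273 mol
n(D) = 0.4500 mol
n/ν → G: 0.8142, L: 0.5683, D: 0.4500; D is limiting.
L consumed = (4/1) × 0.4500 = 1.800 mol
L remaining = 2.273 − 1.800 = 0.4730 mol
mass = 0.4730 × 279.30 = 132.1 g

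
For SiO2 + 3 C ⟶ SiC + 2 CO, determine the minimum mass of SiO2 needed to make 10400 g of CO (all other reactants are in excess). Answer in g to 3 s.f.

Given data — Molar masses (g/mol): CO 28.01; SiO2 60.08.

11200 g

n(CO) = 10400 / 28.01 = 371.3 mol
n(SiO2) = (1/2) × 371.3 = 185.7 mol
mass = 185.7 × 60.08 = 11160 g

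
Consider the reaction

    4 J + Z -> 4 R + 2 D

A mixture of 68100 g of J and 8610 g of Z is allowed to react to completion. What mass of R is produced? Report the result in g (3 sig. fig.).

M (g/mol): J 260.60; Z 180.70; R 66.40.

12700 g

n(J) = 68100 / 260.60 = 261.3 mol
n(Z) = 8610 / 180.70 = 47.65 mol
n/ν for J = 261.3/4 = 65.33
n/ν for Z = 47.65/1 = 47.65
Smallest n/ν is Z → limiting reagent.
n(R) = (4/1) × 47.65 = 190.6 mol
mass = 190.6 × 66.40 = 12660 g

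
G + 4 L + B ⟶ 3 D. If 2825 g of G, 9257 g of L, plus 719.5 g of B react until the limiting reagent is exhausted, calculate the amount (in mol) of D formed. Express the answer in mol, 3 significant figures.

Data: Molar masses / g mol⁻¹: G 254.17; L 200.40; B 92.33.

n(G) = 2825 / 254.17 = 11.11 mol
n(L) = 9257 / 200.40 = 46.19 mol
n(B) = 719.5 / 92.33 = 7.793 mol
n/ν for G = 11.11/1 = 11.11
n/ν for L = 46.19/4 = 11.55
n/ν for B = 7.793/1 = 7.793
Smallest n/ν is B → limiting reagent.
n(D) = (3/1) × 7.793 = 23.38 mol

23.4 mol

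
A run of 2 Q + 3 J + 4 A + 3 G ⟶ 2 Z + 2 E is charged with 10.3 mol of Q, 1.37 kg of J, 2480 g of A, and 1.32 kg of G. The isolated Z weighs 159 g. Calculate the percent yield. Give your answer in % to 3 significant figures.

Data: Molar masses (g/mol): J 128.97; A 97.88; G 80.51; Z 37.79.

59.4 %

n(Q) = 10.30 mol
n(J) = 1.370×1000 / 128.97 = 10.62 mol
n(A) = 2480 / 97.88 = 25.34 mol
n(G) = 1.320×1000 / 80.51 = 16.40 mol
n/ν for Q = 10.30/2 = 5.150
n/ν for J = 10.62/3 = 3.540
n/ν for A = 25.34/4 = 6.335
n/ν for G = 16.40/3 = 5.467
Smallest n/ν is J → limiting reagent.
theoretical n(Z) = (2/3) × 10.62 = 7.080 mol → 267.6 g
% yield = 159 / 267.6 × 100 = 59.42 %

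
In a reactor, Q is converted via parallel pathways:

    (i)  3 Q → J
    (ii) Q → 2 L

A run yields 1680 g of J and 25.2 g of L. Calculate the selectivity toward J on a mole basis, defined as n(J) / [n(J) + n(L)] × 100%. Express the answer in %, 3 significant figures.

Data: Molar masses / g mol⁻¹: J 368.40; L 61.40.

n(J) = 1680 / 368.40 = 4.560 mol
n(L) = 25.2 / 61.40 = 0.4104 mol
selectivity = 4.560/(4.560+0.4104) × 100 = 91.74 %

91.7 %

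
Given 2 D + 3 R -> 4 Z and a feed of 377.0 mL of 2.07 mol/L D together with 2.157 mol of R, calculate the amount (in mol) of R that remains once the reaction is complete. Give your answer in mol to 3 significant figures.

0.986 mol

n(D) = 2.07 × 377.0/1000 = 0.7804 mol
n(R) = 2.157 mol
n/ν → D: 0.3902, R: 0.7190; D is limiting.
R consumed = (3/2) × 0.7804 = 1.171 mol
R remaining = 2.157 − 1.171 = 0.9860 mol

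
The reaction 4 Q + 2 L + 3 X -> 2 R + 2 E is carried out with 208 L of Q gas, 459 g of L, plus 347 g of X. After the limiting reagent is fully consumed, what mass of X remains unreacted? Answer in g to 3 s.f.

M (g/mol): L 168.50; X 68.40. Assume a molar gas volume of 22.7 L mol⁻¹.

n(Q) = 208.0 / 22.7 = 9.163 mol
n(L) = 459.0 / 168.50 = 2.724 mol
n(X) = 347.0 / 68.40 = 5.073 mol
n/ν for Q = 9.163/4 = 2.291
n/ν for L = 2.724/2 = 1.362
n/ν for X = 5.073/3 = 1.691
Smallest n/ν is L → limiting reagent.
X consumed = (3/2) × 2.724 = 4.086 mol
X remaining = 5.073 − 4.086 = 0.9870 mol
mass = 0.9870 × 68.40 = 67.51 g

67.5 g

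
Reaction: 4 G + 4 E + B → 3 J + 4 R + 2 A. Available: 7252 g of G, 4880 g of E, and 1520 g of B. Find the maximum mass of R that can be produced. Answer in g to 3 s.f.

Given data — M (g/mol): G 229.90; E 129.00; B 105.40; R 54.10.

1710 g

n(G) = 7252 / 229.90 = 31.54 mol
n(E) = 4880 / 129.00 = 37.83 mol
n(B) = 1520 / 105.40 = 14.42 mol
n/ν → G: 7.885, E: 9.458, B: 14.42; G is limiting.
n(R) = (4/4) × 31.54 = 31.54 mol
mass = 31.54 × 54.10 = 1706 g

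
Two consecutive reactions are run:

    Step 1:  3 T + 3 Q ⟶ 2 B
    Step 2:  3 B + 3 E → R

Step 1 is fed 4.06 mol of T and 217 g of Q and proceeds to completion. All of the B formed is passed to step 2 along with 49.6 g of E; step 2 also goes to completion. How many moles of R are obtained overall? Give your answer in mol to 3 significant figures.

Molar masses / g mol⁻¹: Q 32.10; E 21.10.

0.784 mol

Step 1:
n(T) = 4.060 mol
n(Q) = 217.0 / 32.10 = 6.760 mol
n/ν for T = 4.060/3 = 1.353
n/ν for Q = 6.760/3 = 2.253
Smallest n/ν is T → limiting reagent.
n(B) produced = (2/3) × 4.060 = 2.707 mol
Step 2:
n(B) available = 2.707 mol
n(E) = 49.60 / 21.10 = 2.351 mol
n/ν for B = 2.707/3 = 0.9023
n/ν for E = 2.351/3 = 0.7837
Smallest n/ν is E → limiting reagent.
n(R) = (1/3) × 2.351 = 0.7837 mol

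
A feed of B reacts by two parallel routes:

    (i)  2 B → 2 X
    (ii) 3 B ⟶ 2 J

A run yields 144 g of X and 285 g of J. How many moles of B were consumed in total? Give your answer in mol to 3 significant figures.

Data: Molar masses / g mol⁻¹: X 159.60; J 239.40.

n(X) = 144 / 159.60 = 0.9023 mol
n(J) = 285 / 239.40 = 1.190 mol
n(B) via (i) = (2/2)×0.9023 = 0.9023 mol
n(B) via (ii) = (3/2)×1.190 = 1.785 mol
total n(B) = 0.9023 + 1.785 = 2.687 mol

2.69 mol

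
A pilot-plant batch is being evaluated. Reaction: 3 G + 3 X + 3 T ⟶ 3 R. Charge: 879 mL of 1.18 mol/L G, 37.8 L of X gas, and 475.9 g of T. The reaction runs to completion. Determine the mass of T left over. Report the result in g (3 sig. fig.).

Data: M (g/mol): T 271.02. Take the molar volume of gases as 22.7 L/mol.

n(G) = 1.18 × 879.0/1000 = 1.037 mol
n(X) = 37.80 / 22.7 = 1.665 mol
n(T) = 475.9 / 271.02 = 1.756 mol
n/ν → G: 0.3457, X: 0.5550, T: 0.5853; G is limiting.
T consumed = (3/3) × 1.037 = 1.037 mol
T remaining = 1.756 − 1.037 = 0.7190 mol
mass = 0.7190 × 271.02 = 194.9 g

195 g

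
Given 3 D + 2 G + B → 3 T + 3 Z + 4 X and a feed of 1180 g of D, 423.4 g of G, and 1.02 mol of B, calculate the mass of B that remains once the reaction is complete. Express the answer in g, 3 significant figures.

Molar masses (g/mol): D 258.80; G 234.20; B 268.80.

31.2 g

n(D) = 1180 / 258.80 = 4.560 mol
n(G) = 423.4 / 234.20 = 1.808 mol
n(B) = 1.020 mol
n/ν for D = 4.560/3 = 1.520
n/ν for G = 1.808/2 = 0.9040
n/ν for B = 1.020/1 = 1.020
Smallest n/ν is G → limiting reagent.
B consumed = (1/2) × 1.808 = 0.9040 mol
B remaining = 1.020 − 0.9040 = 0.1160 mol
mass = 0.1160 × 268.80 = 31.18 g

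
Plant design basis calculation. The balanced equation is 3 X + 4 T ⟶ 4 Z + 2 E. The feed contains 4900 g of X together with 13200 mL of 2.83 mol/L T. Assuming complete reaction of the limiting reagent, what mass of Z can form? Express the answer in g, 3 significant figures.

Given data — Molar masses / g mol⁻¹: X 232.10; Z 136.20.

3830 g

n(X) = 4900 / 232.10 = 21.11 mol
n(T) = 2.83 × 13200/1000 = 37.36 mol
n/ν for X = 21.11/3 = 7.037
n/ν for T = 37.36/4 = 9.340
Smallest n/ν is X → limiting reagent.
n(Z) = (4/3) × 21.11 = 28.15 mol
mass = 28.15 × 136.20 = 3834 g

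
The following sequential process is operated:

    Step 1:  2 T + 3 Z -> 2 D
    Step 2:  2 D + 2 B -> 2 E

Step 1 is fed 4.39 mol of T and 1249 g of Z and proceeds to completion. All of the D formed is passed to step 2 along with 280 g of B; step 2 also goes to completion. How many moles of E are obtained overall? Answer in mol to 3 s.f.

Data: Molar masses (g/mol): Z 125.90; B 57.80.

Step 1:
n(T) = 4.390 mol
n(Z) = 1249 / 125.90 = 9.921 mol
n/ν for T = 4.390/2 = 2.195
n/ν for Z = 9.921/3 = 3.307
Smallest n/ν is T → limiting reagent.
n(D) produced = (2/2) × 4.390 = 4.390 mol
Step 2:
n(D) available = 4.390 mol
n(B) = 280.0 / 57.80 = 4.844 mol
n/ν for D = 4.390/2 = 2.195
n/ν for B = 4.844/2 = 2.422
Smallest n/ν is D → limiting reagent.
n(E) = (2/2) × 4.390 = 4.390 mol

4.39 mol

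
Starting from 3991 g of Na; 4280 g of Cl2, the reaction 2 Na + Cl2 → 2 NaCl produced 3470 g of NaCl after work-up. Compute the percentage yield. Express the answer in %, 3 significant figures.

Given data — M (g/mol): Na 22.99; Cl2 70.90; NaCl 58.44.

n(Na) = 3991 / 22.99 = 173.6 mol
n(Cl2) = 4280 / 70.90 = 60.37 mol
n/ν → Na: 86.80, Cl2: 60.37; Cl2 is limiting.
theoretical n(NaCl) = (2/1) × 60.37 = 120.7 mol → 7054 g
% yield = 3470 / 7054 × 100 = 49.19 %

49.2 %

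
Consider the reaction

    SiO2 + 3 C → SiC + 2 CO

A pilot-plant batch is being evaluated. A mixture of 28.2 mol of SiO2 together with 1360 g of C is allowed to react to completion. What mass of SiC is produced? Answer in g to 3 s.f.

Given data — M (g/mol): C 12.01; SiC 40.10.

n(SiO2) = 28.20 mol
n(C) = 1360 / 12.01 = 113.2 mol
n/ν → SiO2: 28.20, C: 37.73; SiO2 is limiting.
n(SiC) = (1/1) × 28.20 = 28.20 mol
mass = 28.20 × 40.10 = 1131 g

1130 g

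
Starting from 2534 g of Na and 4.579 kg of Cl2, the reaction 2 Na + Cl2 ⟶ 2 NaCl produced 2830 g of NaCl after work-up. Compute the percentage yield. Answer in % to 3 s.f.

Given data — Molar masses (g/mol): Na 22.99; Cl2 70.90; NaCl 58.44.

43.9 %

n(Na) = 2534 / 22.99 = 110.2 mol
n(Cl2) = 4.579×1000 / 70.90 = 64.58 mol
n/ν for Na = 110.2/2 = 55.10
n/ν for Cl2 = 64.58/1 = 64.58
Smallest n/ν is Na → limiting reagent.
theoretical n(NaCl) = (2/2) × 110.2 = 110.2 mol → 6440 g
% yield = 2830 / 6440 × 100 = 43.94 %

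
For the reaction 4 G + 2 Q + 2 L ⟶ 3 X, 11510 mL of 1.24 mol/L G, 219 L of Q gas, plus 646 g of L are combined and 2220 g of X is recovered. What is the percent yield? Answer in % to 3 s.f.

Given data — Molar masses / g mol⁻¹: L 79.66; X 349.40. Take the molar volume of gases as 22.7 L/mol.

n(G) = 1.24 × 11510/1000 = 14.27 mol
n(Q) = 219.0 / 22.7 = 9.648 mol
n(L) = 646.0 / 79.66 = 8.109 mol
n/ν → G: 3.568, Q: 4.824, L: 4.055; G is limiting.
theoretical n(X) = (3/4) × 14.27 = 10.70 mol → 3739 g
% yield = 2220 / 3739 × 100 = 59.37 %

59.4 %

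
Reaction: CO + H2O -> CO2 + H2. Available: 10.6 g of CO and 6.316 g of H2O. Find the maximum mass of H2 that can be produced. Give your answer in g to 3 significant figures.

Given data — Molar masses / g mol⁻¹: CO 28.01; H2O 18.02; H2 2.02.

n(CO) = 10.60 / 28.01 = 0.3784 mol
n(H2O) = 6.316 / 18.02 = 0.3505 mol
n/ν for CO = 0.3784/1 = 0.3784
n/ν for H2O = 0.3505/1 = 0.3505
Smallest n/ν is H2O → limiting reagent.
n(H2) = (1/1) × 0.3505 = 0.3505 mol
mass = 0.3505 × 2.02 = 0.7080 g

0.708 g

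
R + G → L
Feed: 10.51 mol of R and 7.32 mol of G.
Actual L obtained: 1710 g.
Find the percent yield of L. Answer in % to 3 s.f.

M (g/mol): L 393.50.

59.4 %

n(R) = 10.51 mol
n(G) = 7.320 mol
n/ν for R = 10.51/1 = 10.51
n/ν for G = 7.320/1 = 7.320
Smallest n/ν is G → limiting reagent.
theoretical n(L) = (1/1) × 7.320 = 7.320 mol → 2880 g
% yield = 1710 / 2880 × 100 = 59.38 %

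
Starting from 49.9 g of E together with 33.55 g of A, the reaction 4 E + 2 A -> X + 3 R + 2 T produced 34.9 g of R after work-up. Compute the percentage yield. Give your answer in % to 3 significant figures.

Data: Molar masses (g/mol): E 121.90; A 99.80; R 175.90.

n(E) = 49.90 / 121.90 = 0.4094 mol
n(A) = 33.55 / 99.80 = 0.3362 mol
n/ν → E: 0.1024, A: 0.1681; E is limiting.
theoretical n(R) = (3/4) × 0.4094 = 0.3071 mol → 54.02 g
% yield = 34.9 / 54.02 × 100 = 64.61 %

64.6 %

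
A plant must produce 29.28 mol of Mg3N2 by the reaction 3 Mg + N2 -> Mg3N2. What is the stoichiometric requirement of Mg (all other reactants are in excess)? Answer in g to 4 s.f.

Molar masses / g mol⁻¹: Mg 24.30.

2135 g

n(Mg3N2) = 29.28 mol
n(Mg) = (3/1) × 29.28 = 87.84 mol
mass = 87.84 × 24.30 = 2135 g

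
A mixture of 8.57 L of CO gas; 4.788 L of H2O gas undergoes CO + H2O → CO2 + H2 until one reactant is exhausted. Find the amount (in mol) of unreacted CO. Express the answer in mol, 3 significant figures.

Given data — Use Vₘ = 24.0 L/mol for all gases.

n(CO) = 8.570 / 24.0 = 0.3571 mol
n(H2O) = 4.788 / 24.0 = 0.1995 mol
n/ν → CO: 0.3571, H2O: 0.1995; H2O is limiting.
CO consumed = (1/1) × 0.1995 = 0.1995 mol
CO remaining = 0.3571 − 0.1995 = 0.1576 mol

0.158 mol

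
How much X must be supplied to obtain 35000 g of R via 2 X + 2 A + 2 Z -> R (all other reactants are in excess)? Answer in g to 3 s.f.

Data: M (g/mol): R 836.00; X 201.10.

16800 g

n(R) = 35000 / 836.00 = 41.87 mol
n(X) = (2/1) × 41.87 = 83.74 mol
mass = 83.74 × 201.10 = 16840 g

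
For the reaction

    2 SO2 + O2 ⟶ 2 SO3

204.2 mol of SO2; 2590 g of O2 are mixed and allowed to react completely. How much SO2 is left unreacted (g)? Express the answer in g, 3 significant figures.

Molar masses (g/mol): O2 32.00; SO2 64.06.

2710 g

n(SO2) = 204.2 mol
n(O2) = 2590 / 32.00 = 80.94 mol
n/ν for SO2 = 204.2/2 = 102.1
n/ν for O2 = 80.94/1 = 80.94
Smallest n/ν is O2 → limiting reagent.
SO2 consumed = (2/1) × 80.94 = 161.9 mol
SO2 remaining = 204.2 − 161.9 = 42.30 mol
mass = 42.30 × 64.06 = 2710 g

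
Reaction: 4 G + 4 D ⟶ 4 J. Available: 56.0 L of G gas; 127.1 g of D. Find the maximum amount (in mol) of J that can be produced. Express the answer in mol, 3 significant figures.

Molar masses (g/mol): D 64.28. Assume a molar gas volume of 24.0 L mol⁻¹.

n(G) = 56.00 / 24.0 = 2.333 mol
n(D) = 127.1 / 64.28 = 1.977 mol
n/ν for G = 2.333/4 = 0.5833
n/ν for D = 1.977/4 = 0.4943
Smallest n/ν is D → limiting reagent.
n(J) = (4/4) × 1.977 = 1.977 mol

1.98 mol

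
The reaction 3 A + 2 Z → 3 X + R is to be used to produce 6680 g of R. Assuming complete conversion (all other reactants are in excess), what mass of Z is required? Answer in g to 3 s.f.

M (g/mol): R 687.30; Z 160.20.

n(R) = 6680 / 687.30 = 9.719 mol
n(Z) = (2/1) × 9.719 = 19.44 mol
mass = 19.44 × 160.20 = 3114 g

3110 g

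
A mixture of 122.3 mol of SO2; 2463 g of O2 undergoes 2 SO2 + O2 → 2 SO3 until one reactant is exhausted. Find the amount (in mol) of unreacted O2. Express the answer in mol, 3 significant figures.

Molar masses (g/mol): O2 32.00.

n(SO2) = 122.3 mol
n(O2) = 2463 / 32.00 = 76.97 mol
n/ν for SO2 = 122.3/2 = 61.15
n/ν for O2 = 76.97/1 = 76.97
Smallest n/ν is SO2 → limiting reagent.
O2 consumed = (1/2) × 122.3 = 61.15 mol
O2 remaining = 76.97 − 61.15 = 15.82 mol

15.8 mol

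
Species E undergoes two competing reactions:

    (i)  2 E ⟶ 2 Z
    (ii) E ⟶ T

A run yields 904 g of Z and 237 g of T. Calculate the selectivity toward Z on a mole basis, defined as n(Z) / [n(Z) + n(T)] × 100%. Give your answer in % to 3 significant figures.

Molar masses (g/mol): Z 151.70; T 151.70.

79.2 %

n(Z) = 904 / 151.70 = 5.959 mol
n(T) = 237 / 151.70 = 1.562 mol
selectivity = 5.959/(5.959+1.562) × 100 = 79.23 %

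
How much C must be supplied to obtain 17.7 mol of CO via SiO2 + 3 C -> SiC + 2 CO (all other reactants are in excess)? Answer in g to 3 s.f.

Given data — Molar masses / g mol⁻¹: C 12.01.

319 g

n(CO) = 17.70 mol
n(C) = (3/2) × 17.70 = 26.55 mol
mass = 26.55 × 12.01 = 318.9 g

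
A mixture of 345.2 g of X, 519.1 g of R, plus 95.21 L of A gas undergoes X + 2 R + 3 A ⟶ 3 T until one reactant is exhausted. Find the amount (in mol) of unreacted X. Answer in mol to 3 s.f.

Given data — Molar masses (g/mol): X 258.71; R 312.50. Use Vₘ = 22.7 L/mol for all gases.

n(X) = 345.2 / 258.71 = 1.334 mol
n(R) = 519.1 / 312.50 = 1.661 mol
n(A) = 95.21 / 22.7 = 4.194 mol
n/ν → X: 1.334, R: 0.8305, A: 1.398; R is limiting.
X consumed = (1/2) × 1.661 = 0.8305 mol
X remaining = 1.334 − 0.8305 = 0.5035 mol

0.504 mol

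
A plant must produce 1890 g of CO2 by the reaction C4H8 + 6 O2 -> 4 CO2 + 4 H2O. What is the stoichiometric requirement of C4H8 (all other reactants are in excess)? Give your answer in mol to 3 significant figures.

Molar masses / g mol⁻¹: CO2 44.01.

10.7 mol

n(CO2) = 1890 / 44.01 = 42.94 mol
n(C4H8) = (1/4) × 42.94 = 10.74 mol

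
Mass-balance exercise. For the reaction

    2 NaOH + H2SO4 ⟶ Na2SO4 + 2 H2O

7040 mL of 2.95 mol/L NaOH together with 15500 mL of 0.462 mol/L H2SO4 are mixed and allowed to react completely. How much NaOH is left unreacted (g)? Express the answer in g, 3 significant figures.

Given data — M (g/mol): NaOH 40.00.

n(NaOH) = 2.95 × 7040/1000 = 20.77 mol
n(H2SO4) = 0.462 × 15500/1000 = 7.161 mol
n/ν for NaOH = 20.77/2 = 10.39
n/ν for H2SO4 = 7.161/1 = 7.161
Smallest n/ν is H2SO4 → limiting reagent.
NaOH consumed = (2/1) × 7.161 = 14.32 mol
NaOH remaining = 20.77 − 14.32 = 6.450 mol
mass = 6.450 × 40.00 = 258.0 g

258 g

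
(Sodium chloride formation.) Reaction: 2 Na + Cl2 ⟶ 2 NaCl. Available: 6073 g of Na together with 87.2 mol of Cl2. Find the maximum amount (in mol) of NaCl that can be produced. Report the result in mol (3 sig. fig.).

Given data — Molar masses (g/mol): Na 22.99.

n(Na) = 6073 / 22.99 = 264.2 mol
n(Cl2) = 87.20 mol
n/ν → Na: 132.1, Cl2: 87.20; Cl2 is limiting.
n(NaCl) = (2/1) × 87.20 = 174.4 mol

174 mol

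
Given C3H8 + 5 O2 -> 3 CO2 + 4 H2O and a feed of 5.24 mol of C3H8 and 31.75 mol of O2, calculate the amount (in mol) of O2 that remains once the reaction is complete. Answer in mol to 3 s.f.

n(C3H8) = 5.240 mol
n(O2) = 31.75 mol
n/ν for C3H8 = 5.240/1 = 5.240
n/ν for O2 = 31.75/5 = 6.350
Smallest n/ν is C3H8 → limiting reagent.
O2 consumed = (5/1) × 5.240 = 26.20 mol
O2 remaining = 31.75 − 26.20 = 5.550 mol

5.55 mol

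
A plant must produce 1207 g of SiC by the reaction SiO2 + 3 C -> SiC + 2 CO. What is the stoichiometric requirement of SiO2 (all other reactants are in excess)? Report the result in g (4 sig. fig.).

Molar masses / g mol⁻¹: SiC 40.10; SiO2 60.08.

n(SiC) = 1207 / 40.10 = 30.10 mol
n(SiO2) = (1/1) × 30.10 = 30.10 mol
mass = 30.10 × 60.08 = 1808 g

1808 g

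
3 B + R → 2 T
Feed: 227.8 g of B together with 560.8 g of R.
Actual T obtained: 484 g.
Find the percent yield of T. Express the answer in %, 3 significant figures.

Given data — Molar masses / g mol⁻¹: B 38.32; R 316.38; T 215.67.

63.3 %

n(B) = 227.8 / 38.32 = 5.945 mol
n(R) = 560.8 / 316.38 = 1.773 mol
n/ν → B: 1.982, R: 1.773; R is limiting.
theoretical n(T) = (2/1) × 1.773 = 3.546 mol → 764.8 g
% yield = 484 / 764.8 × 100 = 63.28 %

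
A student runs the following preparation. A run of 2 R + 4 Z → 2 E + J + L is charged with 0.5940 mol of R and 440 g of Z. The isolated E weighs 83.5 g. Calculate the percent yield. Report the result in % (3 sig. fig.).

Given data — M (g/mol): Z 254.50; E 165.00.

85.2 %

n(R) = 0.5940 mol
n(Z) = 440.0 / 254.50 = 1.729 mol
n/ν → R: 0.2970, Z: 0.4323; R is limiting.
theoretical n(E) = (2/2) × 0.5940 = 0.5940 mol → 98.01 g
% yield = 83.5 / 98.01 × 100 = 85.20 %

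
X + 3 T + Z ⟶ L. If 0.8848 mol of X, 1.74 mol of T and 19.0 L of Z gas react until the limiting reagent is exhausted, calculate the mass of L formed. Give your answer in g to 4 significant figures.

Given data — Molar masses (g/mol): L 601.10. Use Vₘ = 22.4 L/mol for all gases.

348.6 g

n(X) = 0.8848 mol
n(T) = 1.740 mol
n(Z) = 19.00 / 22.4 = 0.8482 mol
n/ν for X = 0.8848/1 = 0.8848
n/ν for T = 1.740/3 = 0.5800
n/ν for Z = 0.8482/1 = 0.8482
Smallest n/ν is T → limiting reagent.
n(L) = (1/3) × 1.740 = 0.5800 mol
mass = 0.5800 × 601.10 = 348.6 g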